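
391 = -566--957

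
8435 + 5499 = 13934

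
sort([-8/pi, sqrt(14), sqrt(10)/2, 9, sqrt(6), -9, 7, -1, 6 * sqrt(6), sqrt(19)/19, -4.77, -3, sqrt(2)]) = [-9, -4.77, -3, -8/pi, -1, sqrt(19)/19, sqrt(2), sqrt(10)/2, sqrt(6), sqrt(14), 7, 9, 6 * sqrt(6)]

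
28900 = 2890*10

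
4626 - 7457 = -2831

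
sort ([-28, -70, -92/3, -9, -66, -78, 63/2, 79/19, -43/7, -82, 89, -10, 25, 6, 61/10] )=[-82, -78, -70, -66, -92/3, -28, -10, -9, -43/7, 79/19, 6, 61/10, 25, 63/2, 89] 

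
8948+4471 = 13419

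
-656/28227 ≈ -0.0232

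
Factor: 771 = 3^1 * 257^1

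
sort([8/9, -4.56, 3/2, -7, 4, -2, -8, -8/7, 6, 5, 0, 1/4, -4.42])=[-8, -7, -4.56, -4.42, -2, -8/7, 0, 1/4, 8/9, 3/2, 4, 5, 6]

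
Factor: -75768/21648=-1*2^(-1)*7^1=-7/2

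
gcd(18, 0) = 18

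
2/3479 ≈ 0.000575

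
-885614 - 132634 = -1018248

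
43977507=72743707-28766200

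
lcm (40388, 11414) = 525044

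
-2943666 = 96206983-99150649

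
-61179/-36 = 20393/12≈1699.42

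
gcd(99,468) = 9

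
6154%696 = 586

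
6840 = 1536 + 5304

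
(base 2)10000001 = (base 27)4l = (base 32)41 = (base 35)3o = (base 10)129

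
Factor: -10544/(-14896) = 7^(-2)*19^(-1)*659^1 = 659/931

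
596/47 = 12 + 32/47 ≈ 12.68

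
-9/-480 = 3/160 ≈ 0.0188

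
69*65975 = 4552275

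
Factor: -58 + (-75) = -1*7^1*19^1 = -133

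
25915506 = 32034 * 809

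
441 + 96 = 537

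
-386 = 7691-8077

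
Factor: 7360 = 2^6*5^1*23^1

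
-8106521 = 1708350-9814871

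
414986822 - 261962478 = 153024344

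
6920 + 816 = 7736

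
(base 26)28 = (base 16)3c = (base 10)60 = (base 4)330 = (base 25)2a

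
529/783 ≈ 0.676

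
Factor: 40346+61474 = 2^2 * 3^1 * 5^1 * 1697^1 = 101820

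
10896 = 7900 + 2996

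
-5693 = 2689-8382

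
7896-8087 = -191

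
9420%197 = 161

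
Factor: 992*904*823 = 2^8*31^1*113^1*823^1 = 738040064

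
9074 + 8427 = 17501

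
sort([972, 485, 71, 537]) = [71, 485, 537, 972]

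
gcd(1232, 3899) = 7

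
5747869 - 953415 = 4794454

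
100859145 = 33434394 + 67424751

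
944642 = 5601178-4656536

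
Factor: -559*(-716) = 2^2*13^1*43^1*179^1 = 400244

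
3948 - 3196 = 752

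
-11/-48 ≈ 0.229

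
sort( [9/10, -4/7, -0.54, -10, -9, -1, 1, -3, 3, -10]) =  [-10, -10, -9, -3, -1, -4/7, -0.54, 9/10, 1, 3]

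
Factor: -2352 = -1 * 2^4 * 3^1 * 7^2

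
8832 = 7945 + 887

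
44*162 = 7128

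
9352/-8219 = -1-1133/8219 ≈ -1.14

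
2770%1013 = 744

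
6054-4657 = 1397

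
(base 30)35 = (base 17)5a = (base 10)95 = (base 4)1133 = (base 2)1011111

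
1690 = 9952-8262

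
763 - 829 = -66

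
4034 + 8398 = 12432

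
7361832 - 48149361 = -40787529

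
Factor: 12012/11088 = 2^(-2) * 3^(-1) * 13^1 = 13/12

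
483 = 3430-2947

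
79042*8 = 632336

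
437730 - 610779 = -173049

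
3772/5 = 754 + 2/5 = 754.40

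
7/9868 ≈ 0.000709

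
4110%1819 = 472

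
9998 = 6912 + 3086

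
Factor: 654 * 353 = 2^1 * 3^1 * 109^1 * 353^1 = 230862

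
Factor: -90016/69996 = -1*2^3*3^(-1)*19^(-1)*29^1*97^1*307^(-1) = -22504/17499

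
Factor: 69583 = 149^1 * 467^1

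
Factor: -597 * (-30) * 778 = 2^2 * 3^2 * 5^1 * 199^1 * 389^1 = 13933980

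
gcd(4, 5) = 1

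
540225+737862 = 1278087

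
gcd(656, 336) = 16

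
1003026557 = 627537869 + 375488688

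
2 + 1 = 3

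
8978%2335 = 1973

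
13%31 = 13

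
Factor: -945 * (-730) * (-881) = -1 * 2^1 * 3^3 * 5^2 * 7^1 * 73^1 * 881^1 = -607757850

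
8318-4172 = 4146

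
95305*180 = 17154900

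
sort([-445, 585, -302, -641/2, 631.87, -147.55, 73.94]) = [-445, -641/2, -302, -147.55, 73.94, 585, 631.87]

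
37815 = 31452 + 6363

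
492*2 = 984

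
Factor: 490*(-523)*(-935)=2^1*5^2*7^2*11^1*17^1*523^1=239612450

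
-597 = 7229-7826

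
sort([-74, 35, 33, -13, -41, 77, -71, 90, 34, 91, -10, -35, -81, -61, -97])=[-97, -81, -74, -71, -61, -41, -35, -13, -10, 33, 34, 35, 77, 90, 91]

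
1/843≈0.00119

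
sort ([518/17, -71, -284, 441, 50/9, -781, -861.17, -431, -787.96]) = [-861.17, -787.96, -781, -431, -284, -71, 50/9, 518/17, 441]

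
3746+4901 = 8647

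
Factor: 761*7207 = 761^1*7207^1 = 5484527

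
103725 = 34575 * 3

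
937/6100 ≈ 0.154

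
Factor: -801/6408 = -1 * 2^(-3) = -1/8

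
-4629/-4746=1543/1582≈0.975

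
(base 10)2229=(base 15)9d9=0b100010110101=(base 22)4d7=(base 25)3e4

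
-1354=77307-78661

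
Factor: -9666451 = -1 * 31^1 * 311821^1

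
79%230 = 79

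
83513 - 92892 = -9379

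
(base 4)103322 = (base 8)2372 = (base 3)1202012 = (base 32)17q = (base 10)1274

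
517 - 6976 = -6459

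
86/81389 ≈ 0.00106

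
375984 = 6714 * 56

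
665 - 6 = 659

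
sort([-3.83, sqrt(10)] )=[-3.83, sqrt(10)] 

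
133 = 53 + 80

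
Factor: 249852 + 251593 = 5^1 * 7^1 * 14327^1 = 501445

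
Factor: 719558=2^1*7^1*103^1*499^1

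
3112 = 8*389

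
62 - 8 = 54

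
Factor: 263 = 263^1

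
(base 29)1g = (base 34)1b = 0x2d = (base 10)45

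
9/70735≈0.000127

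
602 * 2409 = 1450218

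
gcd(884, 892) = 4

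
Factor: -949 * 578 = -1 * 2^1 * 13^1 * 17^2 * 73^1 = -548522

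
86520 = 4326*20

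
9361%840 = 121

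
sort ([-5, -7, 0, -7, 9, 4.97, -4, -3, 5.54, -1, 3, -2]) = [-7, -7, -5, -4, -3, -2, -1, 0, 3, 4.97, 5.54, 9]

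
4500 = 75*60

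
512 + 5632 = 6144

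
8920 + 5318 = 14238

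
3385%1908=1477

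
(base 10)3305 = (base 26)4n3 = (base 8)6351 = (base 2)110011101001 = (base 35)2of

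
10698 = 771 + 9927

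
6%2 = 0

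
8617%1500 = 1117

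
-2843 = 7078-9921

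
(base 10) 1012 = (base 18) 324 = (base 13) 5cb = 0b1111110100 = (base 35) sw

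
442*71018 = 31389956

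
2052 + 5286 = 7338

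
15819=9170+6649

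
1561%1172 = 389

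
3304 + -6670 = -3366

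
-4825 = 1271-6096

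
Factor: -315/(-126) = 2^(-1) * 5^1 = 5/2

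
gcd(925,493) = 1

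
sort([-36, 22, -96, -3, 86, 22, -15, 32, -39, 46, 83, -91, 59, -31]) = [-96, -91, -39, -36, -31, -15, -3, 22, 22, 32, 46, 59, 83, 86]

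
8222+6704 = 14926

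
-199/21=-9 - 10/21 ≈ -9.48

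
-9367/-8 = 1170 + 7/8 ≈ 1170.88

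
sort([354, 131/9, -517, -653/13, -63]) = [-517, -63, -653/13, 131/9, 354]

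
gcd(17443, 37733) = 1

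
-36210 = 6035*(-6)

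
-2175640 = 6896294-9071934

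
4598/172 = 26 + 63/86 ≈ 26.73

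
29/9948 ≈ 0.00292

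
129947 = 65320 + 64627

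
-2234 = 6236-8470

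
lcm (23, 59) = 1357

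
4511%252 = 227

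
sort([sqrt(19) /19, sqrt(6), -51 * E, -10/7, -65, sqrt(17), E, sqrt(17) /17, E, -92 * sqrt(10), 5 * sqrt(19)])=[-92 * sqrt(10), -51 * E, -65, -10/7, sqrt(19) /19, sqrt(17) /17, sqrt(6), E, E, sqrt(17), 5 * sqrt(19)]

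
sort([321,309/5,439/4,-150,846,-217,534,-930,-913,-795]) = [-930,-913,-795,-217,-150,309/5,439/4,321,534,846]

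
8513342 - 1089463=7423879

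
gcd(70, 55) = 5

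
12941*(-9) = -116469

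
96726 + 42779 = 139505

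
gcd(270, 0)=270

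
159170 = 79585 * 2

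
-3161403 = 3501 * (-903)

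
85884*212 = 18207408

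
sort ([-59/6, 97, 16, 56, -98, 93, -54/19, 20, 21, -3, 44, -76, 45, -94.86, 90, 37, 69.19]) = [-98, -94.86, -76, -59/6, -3, -54/19, 16, 20, 21, 37, 44, 45, 56, 69.19, 90, 93, 97]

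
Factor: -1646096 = -1*2^4*102881^1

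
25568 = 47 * 544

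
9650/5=1930=1930.00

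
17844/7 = 2549+1/7 ≈ 2549.14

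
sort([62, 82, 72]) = [62, 72, 82]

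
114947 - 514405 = -399458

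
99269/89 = 1115 + 34/89 ≈ 1115.38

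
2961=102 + 2859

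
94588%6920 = 4628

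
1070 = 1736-666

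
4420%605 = 185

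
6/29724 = 1/4954 ≈ 0.000202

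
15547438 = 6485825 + 9061613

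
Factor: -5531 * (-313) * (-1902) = -1 * 2^1 * 3^1 * 313^1 * 317^1 * 5531^1 = -3292748106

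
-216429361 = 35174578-251603939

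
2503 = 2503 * 1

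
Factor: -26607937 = -1*26607937^1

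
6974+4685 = 11659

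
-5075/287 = -17 - 28/41 ≈ -17.68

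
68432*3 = 205296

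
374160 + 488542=862702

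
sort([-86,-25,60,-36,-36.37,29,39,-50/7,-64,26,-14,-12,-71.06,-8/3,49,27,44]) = [-86,-71.06,-64,-36.37,-36,-25,-14,-12,-50/7,-8/3,26,27,29,39,44,49,60]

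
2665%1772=893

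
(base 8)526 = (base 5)2332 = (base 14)1a6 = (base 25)dh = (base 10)342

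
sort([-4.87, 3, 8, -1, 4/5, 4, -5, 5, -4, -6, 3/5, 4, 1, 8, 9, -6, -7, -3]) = [-7, -6, -6, -5, -4.87, -4, -3, -1, 3/5, 4/5, 1, 3, 4, 4, 5, 8, 8, 9]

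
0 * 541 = 0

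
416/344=52/43≈1.21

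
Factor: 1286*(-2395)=-1*2^1*5^1*479^1*643^1=-3079970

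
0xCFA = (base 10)3322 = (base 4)303322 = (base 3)11120001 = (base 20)862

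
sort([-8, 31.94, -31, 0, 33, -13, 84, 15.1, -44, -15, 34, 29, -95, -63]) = [-95, -63, -44, -31, -15, -13, -8, 0, 15.1, 29, 31.94, 33, 34, 84]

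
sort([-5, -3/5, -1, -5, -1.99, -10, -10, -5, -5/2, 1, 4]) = [-10, -10, -5, -5, -5, -5/2, -1.99, -1, -3/5, 1, 4]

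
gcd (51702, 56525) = 7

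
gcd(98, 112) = 14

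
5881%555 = 331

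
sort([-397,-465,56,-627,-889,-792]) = [-889,-792,-627,-465,-397,56]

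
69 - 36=33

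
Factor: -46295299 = -1*211^1*219409^1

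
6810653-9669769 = -2859116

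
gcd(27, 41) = 1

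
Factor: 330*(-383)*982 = -1*2^2*3^1*5^1*11^1*383^1*491^1 = -124114980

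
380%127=126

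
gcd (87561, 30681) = 9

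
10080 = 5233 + 4847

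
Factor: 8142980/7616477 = 2^2*5^1*11^(-1)*407149^1*692407^(-1)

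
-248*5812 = -1441376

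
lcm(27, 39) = 351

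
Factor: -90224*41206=-1*2^5*11^1*1873^1*5639^1=-3717770144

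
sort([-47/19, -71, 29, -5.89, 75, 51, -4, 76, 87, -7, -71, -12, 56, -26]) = [-71, -71, -26, -12, -7, -5.89, -4, -47/19, 29, 51, 56, 75, 76, 87]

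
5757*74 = 426018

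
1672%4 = 0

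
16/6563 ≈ 0.00244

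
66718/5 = 13343 + 3/5 = 13343.60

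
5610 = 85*66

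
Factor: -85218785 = -1 * 5^1 * 17043757^1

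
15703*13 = 204139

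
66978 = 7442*9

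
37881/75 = 12627/25 = 505.08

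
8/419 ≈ 0.0191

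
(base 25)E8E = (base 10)8964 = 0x2304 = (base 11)680A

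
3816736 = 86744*44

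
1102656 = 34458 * 32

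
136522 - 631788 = -495266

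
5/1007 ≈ 0.00497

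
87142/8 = 43571/4 = 10892.75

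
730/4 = 182 + 1/2 = 182.50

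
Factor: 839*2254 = 2^1*7^2*23^1*839^1 = 1891106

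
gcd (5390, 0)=5390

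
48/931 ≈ 0.0516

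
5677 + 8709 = 14386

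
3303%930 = 513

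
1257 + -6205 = -4948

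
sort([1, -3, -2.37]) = [-3, -2.37, 1]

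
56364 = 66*854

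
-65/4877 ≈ -0.0133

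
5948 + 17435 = 23383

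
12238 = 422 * 29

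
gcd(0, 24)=24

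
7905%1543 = 190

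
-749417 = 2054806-2804223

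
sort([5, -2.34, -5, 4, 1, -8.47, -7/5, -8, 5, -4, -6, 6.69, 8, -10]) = [-10, -8.47, -8, -6, -5, -4, -2.34, -7/5, 1, 4, 5, 5, 6.69, 8]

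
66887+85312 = 152199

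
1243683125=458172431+785510694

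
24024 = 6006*4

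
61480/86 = 30740/43 ≈ 714.88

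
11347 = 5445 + 5902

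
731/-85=-8 - 3/5=-8.60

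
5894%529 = 75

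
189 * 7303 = 1380267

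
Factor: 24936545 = 5^1*283^1*17623^1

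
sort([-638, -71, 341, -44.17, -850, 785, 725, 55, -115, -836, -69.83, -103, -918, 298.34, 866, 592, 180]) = [-918, -850, -836, -638, -115, -103, -71, -69.83, -44.17, 55, 180, 298.34, 341, 592, 725, 785, 866]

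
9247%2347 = 2206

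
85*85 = 7225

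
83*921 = 76443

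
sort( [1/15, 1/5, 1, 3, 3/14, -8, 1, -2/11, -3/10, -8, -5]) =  [-8, -8, -5, -3/10, -2/11, 1/15, 1/5, 3/14, 1, 1, 3]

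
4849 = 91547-86698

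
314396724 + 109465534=423862258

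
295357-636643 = -341286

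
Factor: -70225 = -1 * 5^2 * 53^2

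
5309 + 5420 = 10729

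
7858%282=244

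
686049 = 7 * 98007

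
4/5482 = 2/2741 ≈ 0.000730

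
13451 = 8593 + 4858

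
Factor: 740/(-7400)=-1*2^(-1)*5^(-1)=-1/10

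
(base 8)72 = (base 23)2c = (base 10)58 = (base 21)2g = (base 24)2a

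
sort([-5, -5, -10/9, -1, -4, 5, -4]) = [-5, -5, -4, -4, -10/9, -1, 5]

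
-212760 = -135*1576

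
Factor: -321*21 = -1*3^2*7^1*107^1 = -6741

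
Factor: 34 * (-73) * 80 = -1 * 2^5 * 5^1 * 17^1 * 73^1 = -198560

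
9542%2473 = 2123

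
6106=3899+2207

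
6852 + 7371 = 14223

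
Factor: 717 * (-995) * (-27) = 3^4 * 5^1 * 199^1 * 239^1 = 19262205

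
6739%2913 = 913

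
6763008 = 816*8288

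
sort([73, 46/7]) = [46/7, 73]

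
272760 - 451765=-179005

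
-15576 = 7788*(-2)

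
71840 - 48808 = 23032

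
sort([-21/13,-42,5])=[-42,-21/13,5]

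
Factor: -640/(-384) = 3^(-1) * 5^1 = 5/3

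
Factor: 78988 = 2^2 * 7^2 * 13^1 * 31^1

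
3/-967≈-0.00310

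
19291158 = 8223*2346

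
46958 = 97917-50959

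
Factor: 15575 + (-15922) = -1*347^1 = -347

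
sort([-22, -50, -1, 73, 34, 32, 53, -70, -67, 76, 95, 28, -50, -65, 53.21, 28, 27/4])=[-70, -67, -65, -50, -50, -22, -1, 27/4, 28, 28, 32, 34, 53, 53.21, 73, 76, 95]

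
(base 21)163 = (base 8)1072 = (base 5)4240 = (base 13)34b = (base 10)570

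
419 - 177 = 242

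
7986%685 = 451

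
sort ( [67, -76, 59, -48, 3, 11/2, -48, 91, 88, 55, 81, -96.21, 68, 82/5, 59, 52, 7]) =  [-96.21, -76, -48, -48, 3, 11/2, 7, 82/5, 52, 55, 59, 59, 67, 68, 81, 88, 91]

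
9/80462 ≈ 0.000112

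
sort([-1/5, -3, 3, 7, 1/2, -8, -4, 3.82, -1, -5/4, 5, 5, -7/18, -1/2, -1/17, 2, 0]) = [-8, -4, -3, -5/4, -1, -1/2, -7/18, -1/5, -1/17, 0, 1/2, 2, 3, 3.82, 5, 5, 7]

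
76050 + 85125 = 161175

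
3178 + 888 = 4066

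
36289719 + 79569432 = 115859151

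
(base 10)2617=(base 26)3mh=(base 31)2md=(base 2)101000111001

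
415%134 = 13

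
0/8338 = 0 = 0.00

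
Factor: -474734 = -1*2^1*13^1*19^1*31^2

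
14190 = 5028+9162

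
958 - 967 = -9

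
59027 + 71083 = 130110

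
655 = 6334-5679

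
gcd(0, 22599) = 22599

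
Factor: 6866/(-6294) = -1 * 3^(-1) * 1049^(-1) * 3433^1 = -3433/3147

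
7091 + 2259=9350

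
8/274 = 4/137≈0.0292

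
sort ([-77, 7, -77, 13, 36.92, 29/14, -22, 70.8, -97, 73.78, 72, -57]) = [-97, -77, -77, -57, -22, 29/14, 7, 13, 36.92, 70.8, 72, 73.78]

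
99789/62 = 1609+1/2 = 1609.50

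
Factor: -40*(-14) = 2^4*5^1*7^1 = 560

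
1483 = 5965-4482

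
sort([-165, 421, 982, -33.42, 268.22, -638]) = [-638, -165, -33.42, 268.22, 421, 982]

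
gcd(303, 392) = 1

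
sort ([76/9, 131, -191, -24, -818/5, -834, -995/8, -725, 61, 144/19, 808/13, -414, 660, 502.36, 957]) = [-834, -725, -414, -191, -818/5, -995/8, -24, 144/19, 76/9, 61, 808/13, 131, 502.36, 660, 957]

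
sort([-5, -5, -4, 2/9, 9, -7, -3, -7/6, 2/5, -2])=[-7, -5, -5, -4, -3, -2, -7/6, 2/9, 2/5, 9]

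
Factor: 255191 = 255191^1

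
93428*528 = 49329984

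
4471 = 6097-1626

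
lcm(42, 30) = 210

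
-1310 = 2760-4070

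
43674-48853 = -5179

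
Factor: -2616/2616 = -1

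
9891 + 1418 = 11309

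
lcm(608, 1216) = 1216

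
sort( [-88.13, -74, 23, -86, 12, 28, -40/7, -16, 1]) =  [-88.13, -86, -74, -16, -40/7, 1, 12, 23, 28]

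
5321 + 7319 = 12640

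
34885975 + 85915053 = 120801028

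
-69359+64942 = -4417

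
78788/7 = 11255 + 3/7 ≈ 11255.43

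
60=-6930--6990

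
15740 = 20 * 787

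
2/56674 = 1/28337 ≈ 0.0000353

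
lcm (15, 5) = 15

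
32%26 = 6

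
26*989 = 25714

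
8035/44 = 182 + 27/44 ≈ 182.61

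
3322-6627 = -3305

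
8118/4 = 2029 + 1/2 = 2029.50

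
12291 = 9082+3209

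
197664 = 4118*48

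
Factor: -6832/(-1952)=2^(-1)*7^1=7/2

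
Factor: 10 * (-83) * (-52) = 2^3 * 5^1 * 13^1 * 83^1 = 43160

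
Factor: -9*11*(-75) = 3^3*5^2*11^1 = 7425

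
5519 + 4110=9629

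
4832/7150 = 2416/3575 ≈ 0.676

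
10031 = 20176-10145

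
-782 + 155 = -627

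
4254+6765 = 11019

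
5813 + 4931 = 10744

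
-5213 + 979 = -4234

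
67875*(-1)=-67875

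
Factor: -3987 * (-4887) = 3^5 * 181^1 * 443^1 = 19484469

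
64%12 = 4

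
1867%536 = 259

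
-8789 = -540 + -8249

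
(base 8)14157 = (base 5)200010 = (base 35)53p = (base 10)6255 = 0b1100001101111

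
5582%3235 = 2347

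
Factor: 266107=281^1 * 947^1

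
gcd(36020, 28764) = 4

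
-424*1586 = -672464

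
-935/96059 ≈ -0.00973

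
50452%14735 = 6247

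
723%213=84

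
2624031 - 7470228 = -4846197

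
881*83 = 73123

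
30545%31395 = 30545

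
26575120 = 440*60398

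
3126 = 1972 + 1154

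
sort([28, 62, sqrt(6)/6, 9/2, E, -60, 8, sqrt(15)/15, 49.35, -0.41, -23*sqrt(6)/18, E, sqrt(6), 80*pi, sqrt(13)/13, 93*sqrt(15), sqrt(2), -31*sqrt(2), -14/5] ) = [-60, -31*sqrt(2), -23*sqrt(6)/18, -14/5, -0.41, sqrt(15)/15, sqrt(13)/13, sqrt(6)/6, sqrt(2), sqrt(6), E, E, 9/2, 8, 28, 49.35, 62, 80*pi, 93*sqrt(15)] 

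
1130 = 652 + 478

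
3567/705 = 5 + 14/235 ≈ 5.06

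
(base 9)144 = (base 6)321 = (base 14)89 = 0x79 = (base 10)121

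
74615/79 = 944 + 39/79 ≈ 944.49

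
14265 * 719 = 10256535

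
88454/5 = 17690+4/5 = 17690.80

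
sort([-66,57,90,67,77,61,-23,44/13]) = [-66,-23,44/13,57,61,67,77,90]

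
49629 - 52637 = -3008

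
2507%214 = 153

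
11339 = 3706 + 7633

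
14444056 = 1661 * 8696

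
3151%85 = 6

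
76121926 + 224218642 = 300340568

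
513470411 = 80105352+433365059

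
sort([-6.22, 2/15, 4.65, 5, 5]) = [-6.22, 2/15, 4.65, 5, 5]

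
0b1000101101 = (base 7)1424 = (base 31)hu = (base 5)4212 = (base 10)557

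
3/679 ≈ 0.00442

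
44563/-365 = -122 - 33/365 ≈ -122.09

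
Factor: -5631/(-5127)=1709^(-1)*1877^1=1877/1709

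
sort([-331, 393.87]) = [-331, 393.87]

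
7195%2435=2325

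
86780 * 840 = 72895200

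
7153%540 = 133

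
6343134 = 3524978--2818156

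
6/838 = 3/419 ≈ 0.00716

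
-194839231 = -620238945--425399714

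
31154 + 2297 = 33451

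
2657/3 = 885 + 2/3 ≈ 885.67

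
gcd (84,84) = 84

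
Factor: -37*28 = -1*2^2*7^1*37^1 = -1036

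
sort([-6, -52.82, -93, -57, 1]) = [-93, -57, -52.82, -6, 1]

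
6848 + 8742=15590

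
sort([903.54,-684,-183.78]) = [-684,-183.78,903.54]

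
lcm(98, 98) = 98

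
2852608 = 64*44572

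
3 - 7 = -4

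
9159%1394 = 795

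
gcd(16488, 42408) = 72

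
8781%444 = 345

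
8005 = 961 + 7044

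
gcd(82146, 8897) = 1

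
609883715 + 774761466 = 1384645181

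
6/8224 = 3/4112 ≈ 0.000730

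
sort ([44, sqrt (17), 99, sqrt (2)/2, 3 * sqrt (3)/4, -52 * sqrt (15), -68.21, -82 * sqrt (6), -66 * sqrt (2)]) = [-52 * sqrt (15), -82 * sqrt (6), -66 * sqrt (2), -68.21, sqrt (2)/2, 3 * sqrt (3)/4, sqrt (17), 44, 99]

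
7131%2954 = 1223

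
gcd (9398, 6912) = 2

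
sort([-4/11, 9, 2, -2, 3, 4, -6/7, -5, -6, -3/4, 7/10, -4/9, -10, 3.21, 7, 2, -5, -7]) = [-10, -7, -6, -5, -5, -2, -6/7, -3/4, -4/9, -4/11, 7/10, 2, 2, 3, 3.21, 4, 7, 9]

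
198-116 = 82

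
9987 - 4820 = 5167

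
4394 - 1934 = 2460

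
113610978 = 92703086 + 20907892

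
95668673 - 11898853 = 83769820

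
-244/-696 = 61/174 ≈ 0.351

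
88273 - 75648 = 12625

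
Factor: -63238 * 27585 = -1 * 2^1 * 3^2 * 5^1 * 7^1 * 613^1 * 4517^1 = -1744420230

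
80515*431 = 34701965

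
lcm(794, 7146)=7146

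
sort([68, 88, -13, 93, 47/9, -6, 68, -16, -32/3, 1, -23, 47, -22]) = [-23, -22, -16, -13, -32/3, -6, 1, 47/9, 47, 68, 68, 88, 93]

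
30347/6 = 5057+5/6 ≈ 5057.83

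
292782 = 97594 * 3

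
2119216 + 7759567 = 9878783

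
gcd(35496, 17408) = 136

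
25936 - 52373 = -26437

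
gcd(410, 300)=10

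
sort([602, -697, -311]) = [-697, -311, 602]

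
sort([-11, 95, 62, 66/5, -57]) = [-57, -11, 66/5, 62, 95]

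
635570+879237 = 1514807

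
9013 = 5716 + 3297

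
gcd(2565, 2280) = 285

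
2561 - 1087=1474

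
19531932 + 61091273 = 80623205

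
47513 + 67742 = 115255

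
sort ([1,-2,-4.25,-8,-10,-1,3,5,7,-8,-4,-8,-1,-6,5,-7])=[-10,-8,-8,-8,-7,-6,-4.25,-4,-2,-1,-1,1,3,5,5,7]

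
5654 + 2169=7823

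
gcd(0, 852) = 852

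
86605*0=0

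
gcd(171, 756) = 9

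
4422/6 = 737 = 737.00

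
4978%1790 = 1398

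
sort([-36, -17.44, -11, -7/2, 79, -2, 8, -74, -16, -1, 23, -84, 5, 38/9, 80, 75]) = [-84, -74, -36, -17.44, -16, -11, -7/2, -2, -1, 38/9, 5, 8, 23, 75, 79, 80]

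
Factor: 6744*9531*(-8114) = -1*2^4*3^4*281^1*353^1*4057^1 = -521544097296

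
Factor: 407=11^1*37^1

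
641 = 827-186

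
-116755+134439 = 17684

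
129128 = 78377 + 50751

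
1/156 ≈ 0.00641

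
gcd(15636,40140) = 12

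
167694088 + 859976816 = 1027670904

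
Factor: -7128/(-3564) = 2^1 = 2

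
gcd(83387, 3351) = 1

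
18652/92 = 202 + 17/23 ≈ 202.74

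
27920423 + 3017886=30938309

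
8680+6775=15455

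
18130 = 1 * 18130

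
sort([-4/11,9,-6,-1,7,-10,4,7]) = [-10,-6,-1,-4/11,4,7,7,9]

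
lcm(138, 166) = 11454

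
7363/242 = 30 + 103/242 ≈ 30.43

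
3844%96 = 4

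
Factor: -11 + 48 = 37^1 = 37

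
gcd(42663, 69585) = 3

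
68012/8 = 17003/2 = 8501.50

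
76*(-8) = -608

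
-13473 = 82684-96157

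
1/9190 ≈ 0.000109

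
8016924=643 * 12468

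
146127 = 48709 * 3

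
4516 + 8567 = 13083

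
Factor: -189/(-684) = 2^(-2)*3^1*7^1*19^(-1) = 21/76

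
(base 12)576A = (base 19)17I2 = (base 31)A3R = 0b10011000000010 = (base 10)9730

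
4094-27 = 4067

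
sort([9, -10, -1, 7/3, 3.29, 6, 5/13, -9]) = [-10, -9, -1, 5/13, 7/3, 3.29, 6, 9]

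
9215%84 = 59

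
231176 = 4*57794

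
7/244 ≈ 0.0287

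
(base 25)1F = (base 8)50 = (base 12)34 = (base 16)28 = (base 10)40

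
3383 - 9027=-5644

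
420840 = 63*6680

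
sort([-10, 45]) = [-10, 45]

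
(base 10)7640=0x1dd8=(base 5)221030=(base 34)6ko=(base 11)5816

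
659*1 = 659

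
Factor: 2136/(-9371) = -1*2^3*3^1*89^1*9371^(-1) 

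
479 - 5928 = -5449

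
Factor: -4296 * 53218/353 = -1 * 2^4 * 3^1 * 11^1 * 41^1 * 59^1 * 179^1 * 353^(-1) = -228624528/353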